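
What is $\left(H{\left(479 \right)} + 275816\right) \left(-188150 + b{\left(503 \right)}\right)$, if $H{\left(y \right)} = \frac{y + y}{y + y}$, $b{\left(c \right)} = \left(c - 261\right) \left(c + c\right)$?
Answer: $15253231734$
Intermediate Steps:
$b{\left(c \right)} = 2 c \left(-261 + c\right)$ ($b{\left(c \right)} = \left(-261 + c\right) 2 c = 2 c \left(-261 + c\right)$)
$H{\left(y \right)} = 1$ ($H{\left(y \right)} = \frac{2 y}{2 y} = 2 y \frac{1}{2 y} = 1$)
$\left(H{\left(479 \right)} + 275816\right) \left(-188150 + b{\left(503 \right)}\right) = \left(1 + 275816\right) \left(-188150 + 2 \cdot 503 \left(-261 + 503\right)\right) = 275817 \left(-188150 + 2 \cdot 503 \cdot 242\right) = 275817 \left(-188150 + 243452\right) = 275817 \cdot 55302 = 15253231734$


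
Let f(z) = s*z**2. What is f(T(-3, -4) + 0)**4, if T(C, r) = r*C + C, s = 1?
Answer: 43046721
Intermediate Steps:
T(C, r) = C + C*r (T(C, r) = C*r + C = C + C*r)
f(z) = z**2 (f(z) = 1*z**2 = z**2)
f(T(-3, -4) + 0)**4 = ((-3*(1 - 4) + 0)**2)**4 = ((-3*(-3) + 0)**2)**4 = ((9 + 0)**2)**4 = (9**2)**4 = 81**4 = 43046721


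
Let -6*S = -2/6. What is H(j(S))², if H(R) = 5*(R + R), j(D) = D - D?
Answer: 0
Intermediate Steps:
S = 1/18 (S = -(-1)/(3*6) = -⅙*(-⅓) = 1/18 ≈ 0.055556)
j(D) = 0
H(R) = 10*R (H(R) = 5*(2*R) = 10*R)
H(j(S))² = (10*0)² = 0² = 0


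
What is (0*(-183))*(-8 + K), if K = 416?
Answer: 0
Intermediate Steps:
(0*(-183))*(-8 + K) = (0*(-183))*(-8 + 416) = 0*408 = 0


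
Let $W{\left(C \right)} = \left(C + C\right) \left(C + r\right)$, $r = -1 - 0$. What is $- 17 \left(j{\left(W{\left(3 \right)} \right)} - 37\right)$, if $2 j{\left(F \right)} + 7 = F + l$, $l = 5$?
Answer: $544$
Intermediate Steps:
$r = -1$ ($r = -1 + 0 = -1$)
$W{\left(C \right)} = 2 C \left(-1 + C\right)$ ($W{\left(C \right)} = \left(C + C\right) \left(C - 1\right) = 2 C \left(-1 + C\right)$)
$j{\left(F \right)} = -1 + \frac{F}{2}$ ($j{\left(F \right)} = - \frac{7}{2} + \frac{F + 5}{2} = - \frac{7}{2} + \frac{5 + F}{2} = - \frac{7}{2} + \left(\frac{5}{2} + \frac{F}{2}\right) = -1 + \frac{F}{2}$)
$- 17 \left(j{\left(W{\left(3 \right)} \right)} - 37\right) = - 17 \left(\left(-1 + \frac{2 \cdot 3 \left(-1 + 3\right)}{2}\right) - 37\right) = - 17 \left(\left(-1 + \frac{2 \cdot 3 \cdot 2}{2}\right) - 37\right) = - 17 \left(\left(-1 + \frac{1}{2} \cdot 12\right) - 37\right) = - 17 \left(\left(-1 + 6\right) - 37\right) = - 17 \left(5 - 37\right) = \left(-17\right) \left(-32\right) = 544$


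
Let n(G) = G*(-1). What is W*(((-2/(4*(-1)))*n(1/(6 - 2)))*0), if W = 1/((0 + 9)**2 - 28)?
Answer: 0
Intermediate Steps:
n(G) = -G
W = 1/53 (W = 1/(9**2 - 28) = 1/(81 - 28) = 1/53 ≈ 0.018868)
W*(((-2/(4*(-1)))*n(1/(6 - 2)))*0) = (((-2/(4*(-1)))*(-1/(6 - 2)))*0)/53 = (((-2/(-4))*(-1/4))*0)/53 = (((-2*(-1/4))*(-1*1/4))*0)/53 = (((1/2)*(-1/4))*0)/53 = (-1/8*0)/53 = (1/53)*0 = 0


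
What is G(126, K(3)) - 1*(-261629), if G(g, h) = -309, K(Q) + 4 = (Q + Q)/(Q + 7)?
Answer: 261320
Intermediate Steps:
K(Q) = -4 + 2*Q/(7 + Q) (K(Q) = -4 + (Q + Q)/(Q + 7) = -4 + (2*Q)/(7 + Q) = -4 + 2*Q/(7 + Q))
G(126, K(3)) - 1*(-261629) = -309 - 1*(-261629) = -309 + 261629 = 261320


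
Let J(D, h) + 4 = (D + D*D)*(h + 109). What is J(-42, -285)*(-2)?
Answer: 606152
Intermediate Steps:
J(D, h) = -4 + (109 + h)*(D + D²) (J(D, h) = -4 + (D + D*D)*(h + 109) = -4 + (D + D²)*(109 + h) = -4 + (109 + h)*(D + D²))
J(-42, -285)*(-2) = (-4 + 109*(-42) + 109*(-42)² - 42*(-285) - 285*(-42)²)*(-2) = (-4 - 4578 + 109*1764 + 11970 - 285*1764)*(-2) = (-4 - 4578 + 192276 + 11970 - 502740)*(-2) = -303076*(-2) = 606152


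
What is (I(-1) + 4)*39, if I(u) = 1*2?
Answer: 234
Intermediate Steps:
I(u) = 2
(I(-1) + 4)*39 = (2 + 4)*39 = 6*39 = 234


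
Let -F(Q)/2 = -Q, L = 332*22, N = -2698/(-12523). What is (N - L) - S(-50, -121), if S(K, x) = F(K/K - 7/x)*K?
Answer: -10907006174/1515283 ≈ -7198.0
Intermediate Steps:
N = 2698/12523 (N = -2698*(-1/12523) = 2698/12523 ≈ 0.21544)
L = 7304
F(Q) = 2*Q (F(Q) = -(-2)*Q = 2*Q)
S(K, x) = K*(2 - 14/x) (S(K, x) = (2*(K/K - 7/x))*K = (2*(1 - 7/x))*K = (2 - 14/x)*K = K*(2 - 14/x))
(N - L) - S(-50, -121) = (2698/12523 - 1*7304) - 2*(-50)*(-7 - 121)/(-121) = (2698/12523 - 7304) - 2*(-50)*(-1)*(-128)/121 = -91465294/12523 - 1*(-12800/121) = -91465294/12523 + 12800/121 = -10907006174/1515283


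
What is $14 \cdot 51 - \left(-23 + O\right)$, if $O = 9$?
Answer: $728$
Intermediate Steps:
$14 \cdot 51 - \left(-23 + O\right) = 14 \cdot 51 + \left(23 - 9\right) = 714 + \left(23 - 9\right) = 714 + 14 = 728$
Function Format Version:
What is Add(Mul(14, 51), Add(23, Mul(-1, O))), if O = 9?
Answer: 728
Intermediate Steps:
Add(Mul(14, 51), Add(23, Mul(-1, O))) = Add(Mul(14, 51), Add(23, Mul(-1, 9))) = Add(714, Add(23, -9)) = Add(714, 14) = 728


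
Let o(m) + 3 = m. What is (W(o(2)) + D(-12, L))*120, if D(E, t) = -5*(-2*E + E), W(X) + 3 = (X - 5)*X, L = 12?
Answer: -6840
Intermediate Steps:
o(m) = -3 + m
W(X) = -3 + X*(-5 + X) (W(X) = -3 + (X - 5)*X = -3 + (-5 + X)*X = -3 + X*(-5 + X))
D(E, t) = 5*E (D(E, t) = -(-5)*E = 5*E)
(W(o(2)) + D(-12, L))*120 = ((-3 + (-3 + 2)² - 5*(-3 + 2)) + 5*(-12))*120 = ((-3 + (-1)² - 5*(-1)) - 60)*120 = ((-3 + 1 + 5) - 60)*120 = (3 - 60)*120 = -57*120 = -6840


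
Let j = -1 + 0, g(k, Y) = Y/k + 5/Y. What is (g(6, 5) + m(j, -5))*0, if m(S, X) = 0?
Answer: 0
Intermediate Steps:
g(k, Y) = 5/Y + Y/k
j = -1
(g(6, 5) + m(j, -5))*0 = ((5/5 + 5/6) + 0)*0 = ((5*(⅕) + 5*(⅙)) + 0)*0 = ((1 + ⅚) + 0)*0 = (11/6 + 0)*0 = (11/6)*0 = 0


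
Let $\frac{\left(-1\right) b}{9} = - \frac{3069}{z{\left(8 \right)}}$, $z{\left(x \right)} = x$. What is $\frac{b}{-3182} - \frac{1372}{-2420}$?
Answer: $- \frac{7979297}{15400880} \approx -0.51811$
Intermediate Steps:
$b = \frac{27621}{8}$ ($b = - 9 \left(- \frac{3069}{8}\right) = - 9 \left(\left(-3069\right) \frac{1}{8}\right) = \left(-9\right) \left(- \frac{3069}{8}\right) = \frac{27621}{8} \approx 3452.6$)
$\frac{b}{-3182} - \frac{1372}{-2420} = \frac{27621}{8 \left(-3182\right)} - \frac{1372}{-2420} = \frac{27621}{8} \left(- \frac{1}{3182}\right) - - \frac{343}{605} = - \frac{27621}{25456} + \frac{343}{605} = - \frac{7979297}{15400880}$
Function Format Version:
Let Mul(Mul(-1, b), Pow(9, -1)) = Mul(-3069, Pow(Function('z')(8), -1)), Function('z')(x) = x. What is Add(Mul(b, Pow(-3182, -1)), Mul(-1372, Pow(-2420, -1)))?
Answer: Rational(-7979297, 15400880) ≈ -0.51811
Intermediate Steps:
b = Rational(27621, 8) (b = Mul(-9, Mul(-3069, Pow(8, -1))) = Mul(-9, Mul(-3069, Rational(1, 8))) = Mul(-9, Rational(-3069, 8)) = Rational(27621, 8) ≈ 3452.6)
Add(Mul(b, Pow(-3182, -1)), Mul(-1372, Pow(-2420, -1))) = Add(Mul(Rational(27621, 8), Pow(-3182, -1)), Mul(-1372, Pow(-2420, -1))) = Add(Mul(Rational(27621, 8), Rational(-1, 3182)), Mul(-1372, Rational(-1, 2420))) = Add(Rational(-27621, 25456), Rational(343, 605)) = Rational(-7979297, 15400880)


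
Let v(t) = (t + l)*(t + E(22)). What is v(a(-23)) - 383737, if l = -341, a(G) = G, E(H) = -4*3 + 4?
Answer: -372453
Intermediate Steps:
E(H) = -8 (E(H) = -12 + 4 = -8)
v(t) = (-341 + t)*(-8 + t) (v(t) = (t - 341)*(t - 8) = (-341 + t)*(-8 + t))
v(a(-23)) - 383737 = (2728 + (-23)² - 349*(-23)) - 383737 = (2728 + 529 + 8027) - 383737 = 11284 - 383737 = -372453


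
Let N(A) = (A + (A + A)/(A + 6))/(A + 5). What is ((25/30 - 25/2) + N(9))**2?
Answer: 5276209/44100 ≈ 119.64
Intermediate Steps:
N(A) = (A + 2*A/(6 + A))/(5 + A) (N(A) = (A + (2*A)/(6 + A))/(5 + A) = (A + 2*A/(6 + A))/(5 + A))
((25/30 - 25/2) + N(9))**2 = ((25/30 - 25/2) + 9*(8 + 9)/(30 + 9**2 + 11*9))**2 = ((25*(1/30) - 25*1/2) + 9*17/(30 + 81 + 99))**2 = ((5/6 - 25/2) + 9*17/210)**2 = (-35/3 + 9*(1/210)*17)**2 = (-35/3 + 51/70)**2 = (-2297/210)**2 = 5276209/44100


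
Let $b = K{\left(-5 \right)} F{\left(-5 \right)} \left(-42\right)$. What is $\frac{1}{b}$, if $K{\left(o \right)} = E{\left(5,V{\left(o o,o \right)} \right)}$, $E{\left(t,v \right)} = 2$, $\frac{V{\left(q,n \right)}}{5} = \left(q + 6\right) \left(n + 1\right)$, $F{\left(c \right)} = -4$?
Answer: $\frac{1}{336} \approx 0.0029762$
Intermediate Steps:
$V{\left(q,n \right)} = 5 \left(1 + n\right) \left(6 + q\right)$ ($V{\left(q,n \right)} = 5 \left(q + 6\right) \left(n + 1\right) = 5 \left(6 + q\right) \left(1 + n\right) = 5 \left(1 + n\right) \left(6 + q\right)$)
$K{\left(o \right)} = 2$
$b = 336$ ($b = 2 \left(-4\right) \left(-42\right) = \left(-8\right) \left(-42\right) = 336$)
$\frac{1}{b} = \frac{1}{336}$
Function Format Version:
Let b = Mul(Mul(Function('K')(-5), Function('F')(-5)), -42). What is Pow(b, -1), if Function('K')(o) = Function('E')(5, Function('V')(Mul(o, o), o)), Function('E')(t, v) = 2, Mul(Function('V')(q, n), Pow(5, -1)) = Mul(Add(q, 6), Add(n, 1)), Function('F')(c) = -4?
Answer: Rational(1, 336) ≈ 0.0029762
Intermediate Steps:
Function('V')(q, n) = Mul(5, Add(1, n), Add(6, q)) (Function('V')(q, n) = Mul(5, Mul(Add(q, 6), Add(n, 1))) = Mul(5, Mul(Add(6, q), Add(1, n))) = Mul(5, Mul(Add(1, n), Add(6, q))) = Mul(5, Add(1, n), Add(6, q)))
Function('K')(o) = 2
b = 336 (b = Mul(Mul(2, -4), -42) = Mul(-8, -42) = 336)
Pow(b, -1) = Pow(336, -1) = Rational(1, 336)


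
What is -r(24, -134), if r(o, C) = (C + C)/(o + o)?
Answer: 67/12 ≈ 5.5833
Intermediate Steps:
r(o, C) = C/o (r(o, C) = (2*C)/((2*o)) = (2*C)*(1/(2*o)) = C/o)
-r(24, -134) = -(-134)/24 = -1*(-67/12) = 67/12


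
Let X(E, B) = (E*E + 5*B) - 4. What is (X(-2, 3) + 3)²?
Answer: 324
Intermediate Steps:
X(E, B) = -4 + E² + 5*B (X(E, B) = (E² + 5*B) - 4 = -4 + E² + 5*B)
(X(-2, 3) + 3)² = ((-4 + (-2)² + 5*3) + 3)² = ((-4 + 4 + 15) + 3)² = (15 + 3)² = 18² = 324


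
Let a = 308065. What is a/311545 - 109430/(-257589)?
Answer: 22689304927/16050113001 ≈ 1.4137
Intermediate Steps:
a/311545 - 109430/(-257589) = 308065/311545 - 109430/(-257589) = 308065*(1/311545) - 109430*(-1/257589) = 61613/62309 + 109430/257589 = 22689304927/16050113001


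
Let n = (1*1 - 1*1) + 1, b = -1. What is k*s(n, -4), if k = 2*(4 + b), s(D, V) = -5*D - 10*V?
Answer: 210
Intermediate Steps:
n = 1 (n = (1 - 1) + 1 = 0 + 1 = 1)
s(D, V) = -10*V - 5*D
k = 6 (k = 2*(4 - 1) = 2*3 = 6)
k*s(n, -4) = 6*(-10*(-4) - 5*1) = 6*(40 - 5) = 6*35 = 210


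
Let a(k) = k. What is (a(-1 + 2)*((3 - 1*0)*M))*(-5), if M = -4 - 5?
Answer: 135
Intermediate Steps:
M = -9
(a(-1 + 2)*((3 - 1*0)*M))*(-5) = ((-1 + 2)*((3 - 1*0)*(-9)))*(-5) = (1*((3 + 0)*(-9)))*(-5) = (1*(3*(-9)))*(-5) = (1*(-27))*(-5) = -27*(-5) = 135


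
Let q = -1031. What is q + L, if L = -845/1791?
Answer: -1847366/1791 ≈ -1031.5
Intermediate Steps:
L = -845/1791 (L = -845*1/1791 = -845/1791 ≈ -0.47180)
q + L = -1031 - 845/1791 = -1847366/1791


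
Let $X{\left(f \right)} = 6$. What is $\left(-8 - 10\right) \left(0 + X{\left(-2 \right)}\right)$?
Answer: $-108$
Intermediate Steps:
$\left(-8 - 10\right) \left(0 + X{\left(-2 \right)}\right) = \left(-8 - 10\right) \left(0 + 6\right) = \left(-18\right) 6 = -108$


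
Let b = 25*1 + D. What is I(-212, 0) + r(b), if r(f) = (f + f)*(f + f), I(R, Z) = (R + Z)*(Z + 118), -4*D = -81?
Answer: -67303/4 ≈ -16826.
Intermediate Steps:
D = 81/4 (D = -¼*(-81) = 81/4 ≈ 20.250)
I(R, Z) = (118 + Z)*(R + Z) (I(R, Z) = (R + Z)*(118 + Z) = (118 + Z)*(R + Z))
b = 181/4 (b = 25*1 + 81/4 = 25 + 81/4 = 181/4 ≈ 45.250)
r(f) = 4*f² (r(f) = (2*f)*(2*f) = 4*f²)
I(-212, 0) + r(b) = (0² + 118*(-212) + 118*0 - 212*0) + 4*(181/4)² = (0 - 25016 + 0 + 0) + 4*(32761/16) = -25016 + 32761/4 = -67303/4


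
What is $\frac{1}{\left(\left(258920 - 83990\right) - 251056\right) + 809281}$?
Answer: $\frac{1}{733155} \approx 1.364 \cdot 10^{-6}$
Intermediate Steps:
$\frac{1}{\left(\left(258920 - 83990\right) - 251056\right) + 809281} = \frac{1}{\left(174930 - 251056\right) + 809281} = \frac{1}{-76126 + 809281} = \frac{1}{733155}$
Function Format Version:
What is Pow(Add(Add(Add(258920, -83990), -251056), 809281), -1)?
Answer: Rational(1, 733155) ≈ 1.3640e-6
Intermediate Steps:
Pow(Add(Add(Add(258920, -83990), -251056), 809281), -1) = Pow(Add(Add(174930, -251056), 809281), -1) = Pow(Add(-76126, 809281), -1) = Pow(733155, -1) = Rational(1, 733155)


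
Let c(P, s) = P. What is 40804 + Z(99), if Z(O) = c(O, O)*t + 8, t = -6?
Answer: 40218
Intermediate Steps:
Z(O) = 8 - 6*O (Z(O) = O*(-6) + 8 = -6*O + 8 = 8 - 6*O)
40804 + Z(99) = 40804 + (8 - 6*99) = 40804 + (8 - 594) = 40804 - 586 = 40218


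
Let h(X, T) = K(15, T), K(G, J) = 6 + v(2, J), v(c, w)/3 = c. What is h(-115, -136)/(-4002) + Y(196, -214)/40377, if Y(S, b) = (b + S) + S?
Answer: 37972/26931459 ≈ 0.0014099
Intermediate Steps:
v(c, w) = 3*c
K(G, J) = 12 (K(G, J) = 6 + 3*2 = 6 + 6 = 12)
h(X, T) = 12
Y(S, b) = b + 2*S (Y(S, b) = (S + b) + S = b + 2*S)
h(-115, -136)/(-4002) + Y(196, -214)/40377 = 12/(-4002) + (-214 + 2*196)/40377 = 12*(-1/4002) + (-214 + 392)*(1/40377) = -2/667 + 178*(1/40377) = -2/667 + 178/40377 = 37972/26931459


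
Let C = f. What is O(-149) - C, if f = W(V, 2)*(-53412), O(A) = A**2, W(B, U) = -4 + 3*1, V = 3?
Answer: -31211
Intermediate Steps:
W(B, U) = -1 (W(B, U) = -4 + 3 = -1)
f = 53412 (f = -1*(-53412) = 53412)
C = 53412
O(-149) - C = (-149)**2 - 1*53412 = 22201 - 53412 = -31211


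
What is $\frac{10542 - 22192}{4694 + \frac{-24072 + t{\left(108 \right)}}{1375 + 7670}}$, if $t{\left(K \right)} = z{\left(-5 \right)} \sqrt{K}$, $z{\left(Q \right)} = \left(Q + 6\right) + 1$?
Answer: $- \frac{124204505538375}{50015913829237} + \frac{35124750 \sqrt{3}}{50015913829237} \approx -2.4833$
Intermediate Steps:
$z{\left(Q \right)} = 7 + Q$ ($z{\left(Q \right)} = \left(6 + Q\right) + 1 = 7 + Q$)
$t{\left(K \right)} = 2 \sqrt{K}$ ($t{\left(K \right)} = \left(7 - 5\right) \sqrt{K} = 2 \sqrt{K}$)
$\frac{10542 - 22192}{4694 + \frac{-24072 + t{\left(108 \right)}}{1375 + 7670}} = \frac{10542 - 22192}{4694 + \frac{-24072 + 2 \sqrt{108}}{1375 + 7670}} = - \frac{11650}{4694 + \frac{-24072 + 2 \cdot 6 \sqrt{3}}{9045}} = - \frac{11650}{4694 + \left(-24072 + 12 \sqrt{3}\right) \frac{1}{9045}} = - \frac{11650}{4694 - \left(\frac{8024}{3015} - \frac{4 \sqrt{3}}{3015}\right)} = - \frac{11650}{\frac{14144386}{3015} + \frac{4 \sqrt{3}}{3015}}$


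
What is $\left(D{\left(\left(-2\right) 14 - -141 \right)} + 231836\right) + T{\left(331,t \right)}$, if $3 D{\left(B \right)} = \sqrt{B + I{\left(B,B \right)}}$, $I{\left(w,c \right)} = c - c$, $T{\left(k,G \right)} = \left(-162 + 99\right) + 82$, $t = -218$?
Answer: $231855 + \frac{\sqrt{113}}{3} \approx 2.3186 \cdot 10^{5}$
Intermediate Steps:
$T{\left(k,G \right)} = 19$ ($T{\left(k,G \right)} = -63 + 82 = 19$)
$I{\left(w,c \right)} = 0$
$D{\left(B \right)} = \frac{\sqrt{B}}{3}$ ($D{\left(B \right)} = \frac{\sqrt{B + 0}}{3} = \frac{\sqrt{B}}{3}$)
$\left(D{\left(\left(-2\right) 14 - -141 \right)} + 231836\right) + T{\left(331,t \right)} = \left(\frac{\sqrt{\left(-2\right) 14 - -141}}{3} + 231836\right) + 19 = \left(\frac{\sqrt{-28 + 141}}{3} + 231836\right) + 19 = \left(\frac{\sqrt{113}}{3} + 231836\right) + 19 = \left(231836 + \frac{\sqrt{113}}{3}\right) + 19 = 231855 + \frac{\sqrt{113}}{3}$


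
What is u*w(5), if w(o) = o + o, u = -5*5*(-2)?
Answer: 500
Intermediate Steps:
u = 50 (u = -25*(-2) = 50)
w(o) = 2*o
u*w(5) = 50*(2*5) = 50*10 = 500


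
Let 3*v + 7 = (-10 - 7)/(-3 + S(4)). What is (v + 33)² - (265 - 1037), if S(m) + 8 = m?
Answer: 777373/441 ≈ 1762.8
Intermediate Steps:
S(m) = -8 + m
v = -32/21 (v = -7/3 + ((-10 - 7)/(-3 + (-8 + 4)))/3 = -7/3 + (-17/(-3 - 4))/3 = -7/3 + (-17/(-7))/3 = -7/3 + (-17*(-⅐))/3 = -7/3 + (⅓)*(17/7) = -7/3 + 17/21 = -32/21 ≈ -1.5238)
(v + 33)² - (265 - 1037) = (-32/21 + 33)² - (265 - 1037) = (661/21)² - 1*(-772) = 436921/441 + 772 = 777373/441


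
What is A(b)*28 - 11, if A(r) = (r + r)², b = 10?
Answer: 11189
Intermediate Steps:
A(r) = 4*r² (A(r) = (2*r)² = 4*r²)
A(b)*28 - 11 = (4*10²)*28 - 11 = (4*100)*28 - 11 = 400*28 - 11 = 11200 - 11 = 11189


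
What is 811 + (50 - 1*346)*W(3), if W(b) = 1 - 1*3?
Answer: 1403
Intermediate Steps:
W(b) = -2 (W(b) = 1 - 3 = -2)
811 + (50 - 1*346)*W(3) = 811 + (50 - 1*346)*(-2) = 811 + (50 - 346)*(-2) = 811 - 296*(-2) = 811 + 592 = 1403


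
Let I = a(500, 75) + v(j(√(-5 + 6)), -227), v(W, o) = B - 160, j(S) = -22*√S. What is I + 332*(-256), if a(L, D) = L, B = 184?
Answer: -84468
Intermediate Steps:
v(W, o) = 24 (v(W, o) = 184 - 160 = 24)
I = 524 (I = 500 + 24 = 524)
I + 332*(-256) = 524 + 332*(-256) = 524 - 84992 = -84468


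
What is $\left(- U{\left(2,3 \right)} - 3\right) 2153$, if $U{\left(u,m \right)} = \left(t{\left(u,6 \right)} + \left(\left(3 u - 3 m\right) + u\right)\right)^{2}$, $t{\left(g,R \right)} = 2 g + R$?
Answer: $-180852$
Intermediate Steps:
$t{\left(g,R \right)} = R + 2 g$
$U{\left(u,m \right)} = \left(6 - 3 m + 6 u\right)^{2}$ ($U{\left(u,m \right)} = \left(\left(6 + 2 u\right) + \left(\left(3 u - 3 m\right) + u\right)\right)^{2} = \left(\left(6 + 2 u\right) + \left(\left(- 3 m + 3 u\right) + u\right)\right)^{2} = \left(\left(6 + 2 u\right) - \left(- 4 u + 3 m\right)\right)^{2} = \left(6 - 3 m + 6 u\right)^{2}$)
$\left(- U{\left(2,3 \right)} - 3\right) 2153 = \left(- 9 \left(2 - 3 + 2 \cdot 2\right)^{2} - 3\right) 2153 = \left(- 9 \left(2 - 3 + 4\right)^{2} - 3\right) 2153 = \left(- 9 \cdot 3^{2} - 3\right) 2153 = \left(- 9 \cdot 9 - 3\right) 2153 = \left(\left(-1\right) 81 - 3\right) 2153 = \left(-81 - 3\right) 2153 = \left(-84\right) 2153 = -180852$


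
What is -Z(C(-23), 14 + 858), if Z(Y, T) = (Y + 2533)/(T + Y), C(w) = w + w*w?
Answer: -3039/1378 ≈ -2.2054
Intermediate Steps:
C(w) = w + w²
Z(Y, T) = (2533 + Y)/(T + Y)
-Z(C(-23), 14 + 858) = -(2533 - 23*(1 - 23))/((14 + 858) - 23*(1 - 23)) = -(2533 - 23*(-22))/(872 - 23*(-22)) = -(2533 + 506)/(872 + 506) = -3039/1378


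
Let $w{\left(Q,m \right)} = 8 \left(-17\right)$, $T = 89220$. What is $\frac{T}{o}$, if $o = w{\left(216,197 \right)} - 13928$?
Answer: $- \frac{7435}{1172} \approx -6.3439$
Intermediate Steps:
$w{\left(Q,m \right)} = -136$
$o = -14064$ ($o = -136 - 13928 = -14064$)
$\frac{T}{o} = \frac{89220}{-14064} = 89220 \left(- \frac{1}{14064}\right) = - \frac{7435}{1172}$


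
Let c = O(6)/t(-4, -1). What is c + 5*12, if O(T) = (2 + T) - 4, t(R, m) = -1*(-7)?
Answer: 424/7 ≈ 60.571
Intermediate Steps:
t(R, m) = 7
O(T) = -2 + T
c = 4/7 (c = (-2 + 6)/7 = 4*(⅐) = 4/7 ≈ 0.57143)
c + 5*12 = 4/7 + 5*12 = 4/7 + 60 = 424/7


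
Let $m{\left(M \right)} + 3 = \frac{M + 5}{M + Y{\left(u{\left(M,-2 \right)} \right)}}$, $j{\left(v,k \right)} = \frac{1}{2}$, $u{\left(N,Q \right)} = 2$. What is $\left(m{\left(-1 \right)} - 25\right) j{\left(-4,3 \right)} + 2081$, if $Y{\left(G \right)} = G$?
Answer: $2069$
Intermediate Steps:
$j{\left(v,k \right)} = \frac{1}{2}$
$m{\left(M \right)} = -3 + \frac{5 + M}{2 + M}$ ($m{\left(M \right)} = -3 + \frac{M + 5}{M + 2} = -3 + \frac{5 + M}{2 + M}$)
$\left(m{\left(-1 \right)} - 25\right) j{\left(-4,3 \right)} + 2081 = \left(\frac{-1 - -2}{2 - 1} - 25\right) \frac{1}{2} + 2081 = \left(\frac{-1 + 2}{1} - 25\right) \frac{1}{2} + 2081 = \left(1 \cdot 1 - 25\right) \frac{1}{2} + 2081 = \left(1 - 25\right) \frac{1}{2} + 2081 = \left(-24\right) \frac{1}{2} + 2081 = -12 + 2081 = 2069$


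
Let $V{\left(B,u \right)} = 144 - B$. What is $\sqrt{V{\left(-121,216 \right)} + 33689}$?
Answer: $\sqrt{33954} \approx 184.27$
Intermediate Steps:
$\sqrt{V{\left(-121,216 \right)} + 33689} = \sqrt{\left(144 - -121\right) + 33689} = \sqrt{\left(144 + 121\right) + 33689} = \sqrt{265 + 33689} = \sqrt{33954}$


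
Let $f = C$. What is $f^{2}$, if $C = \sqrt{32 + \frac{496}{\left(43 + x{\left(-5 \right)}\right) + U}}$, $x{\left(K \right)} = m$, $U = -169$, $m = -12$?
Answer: $\frac{1960}{69} \approx 28.406$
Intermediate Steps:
$x{\left(K \right)} = -12$
$C = \frac{14 \sqrt{690}}{69}$ ($C = \sqrt{32 + \frac{496}{\left(43 - 12\right) - 169}} = \sqrt{32 + \frac{496}{31 - 169}} = \sqrt{32 + \frac{496}{-138}} = \sqrt{32 + 496 \left(- \frac{1}{138}\right)} = \sqrt{32 - \frac{248}{69}} = \sqrt{\frac{1960}{69}} = \frac{14 \sqrt{690}}{69} \approx 5.3297$)
$f = \frac{14 \sqrt{690}}{69} \approx 5.3297$
$f^{2} = \left(\frac{14 \sqrt{690}}{69}\right)^{2} = \frac{1960}{69}$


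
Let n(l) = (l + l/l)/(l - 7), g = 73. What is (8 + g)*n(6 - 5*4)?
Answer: 351/7 ≈ 50.143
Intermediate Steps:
n(l) = (1 + l)/(-7 + l) (n(l) = (l + 1)/(-7 + l) = (1 + l)/(-7 + l))
(8 + g)*n(6 - 5*4) = (8 + 73)*((1 + (6 - 5*4))/(-7 + (6 - 5*4))) = 81*((1 + (6 - 20))/(-7 + (6 - 20))) = 81*((1 - 14)/(-7 - 14)) = 81*(-13/(-21)) = 81*(-1/21*(-13)) = 81*(13/21) = 351/7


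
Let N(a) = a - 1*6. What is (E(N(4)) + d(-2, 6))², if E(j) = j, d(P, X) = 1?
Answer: 1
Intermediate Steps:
N(a) = -6 + a (N(a) = a - 6 = -6 + a)
(E(N(4)) + d(-2, 6))² = ((-6 + 4) + 1)² = (-2 + 1)² = (-1)² = 1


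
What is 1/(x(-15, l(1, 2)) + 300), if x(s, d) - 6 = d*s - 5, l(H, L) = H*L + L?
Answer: 1/241 ≈ 0.0041494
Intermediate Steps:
l(H, L) = L + H*L
x(s, d) = 1 + d*s (x(s, d) = 6 + (d*s - 5) = 6 + (-5 + d*s) = 1 + d*s)
1/(x(-15, l(1, 2)) + 300) = 1/((1 + (2*(1 + 1))*(-15)) + 300) = 1/((1 + (2*2)*(-15)) + 300) = 1/((1 + 4*(-15)) + 300) = 1/((1 - 60) + 300) = 1/(-59 + 300) = 1/241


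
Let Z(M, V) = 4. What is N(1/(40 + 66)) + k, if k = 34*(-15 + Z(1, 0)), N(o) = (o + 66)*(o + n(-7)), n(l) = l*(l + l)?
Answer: 68489569/11236 ≈ 6095.5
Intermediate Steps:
n(l) = 2*l² (n(l) = l*(2*l) = 2*l²)
N(o) = (66 + o)*(98 + o) (N(o) = (o + 66)*(o + 2*(-7)²) = (66 + o)*(o + 2*49) = (66 + o)*(o + 98) = (66 + o)*(98 + o))
k = -374 (k = 34*(-15 + 4) = 34*(-11) = -374)
N(1/(40 + 66)) + k = (6468 + (1/(40 + 66))² + 164/(40 + 66)) - 374 = (6468 + (1/106)² + 164/106) - 374 = (6468 + (1/106)² + 164*(1/106)) - 374 = (6468 + 1/11236 + 82/53) - 374 = 72691833/11236 - 374 = 68489569/11236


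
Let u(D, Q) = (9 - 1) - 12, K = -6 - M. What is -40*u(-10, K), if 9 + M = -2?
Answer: 160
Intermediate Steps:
M = -11 (M = -9 - 2 = -11)
K = 5 (K = -6 - 1*(-11) = -6 + 11 = 5)
u(D, Q) = -4 (u(D, Q) = 8 - 12 = -4)
-40*u(-10, K) = -40*(-4) = 160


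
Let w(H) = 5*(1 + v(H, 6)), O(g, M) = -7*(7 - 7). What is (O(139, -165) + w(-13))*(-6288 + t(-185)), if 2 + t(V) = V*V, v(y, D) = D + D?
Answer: 1815775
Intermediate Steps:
v(y, D) = 2*D
t(V) = -2 + V² (t(V) = -2 + V*V = -2 + V²)
O(g, M) = 0 (O(g, M) = -7*0 = 0)
w(H) = 65 (w(H) = 5*(1 + 2*6) = 5*(1 + 12) = 5*13 = 65)
(O(139, -165) + w(-13))*(-6288 + t(-185)) = (0 + 65)*(-6288 + (-2 + (-185)²)) = 65*(-6288 + (-2 + 34225)) = 65*(-6288 + 34223) = 65*27935 = 1815775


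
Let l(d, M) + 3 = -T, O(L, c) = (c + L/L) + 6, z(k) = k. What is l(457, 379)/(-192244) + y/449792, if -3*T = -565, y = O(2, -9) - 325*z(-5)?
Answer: 298554161/64852359936 ≈ 0.0046036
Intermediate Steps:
O(L, c) = 7 + c (O(L, c) = (c + 1) + 6 = (1 + c) + 6 = 7 + c)
y = 1623 (y = (7 - 9) - 325*(-5) = -2 + 1625 = 1623)
T = 565/3 (T = -⅓*(-565) = 565/3 ≈ 188.33)
l(d, M) = -574/3 (l(d, M) = -3 - 1*565/3 = -3 - 565/3 = -574/3)
l(457, 379)/(-192244) + y/449792 = -574/3/(-192244) + 1623/449792 = -574/3*(-1/192244) + 1623*(1/449792) = 287/288366 + 1623/449792 = 298554161/64852359936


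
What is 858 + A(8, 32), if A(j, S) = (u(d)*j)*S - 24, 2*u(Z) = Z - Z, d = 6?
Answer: 834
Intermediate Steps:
u(Z) = 0 (u(Z) = (Z - Z)/2 = (1/2)*0 = 0)
A(j, S) = -24 (A(j, S) = (0*j)*S - 24 = 0*S - 24 = 0 - 24 = -24)
858 + A(8, 32) = 858 - 24 = 834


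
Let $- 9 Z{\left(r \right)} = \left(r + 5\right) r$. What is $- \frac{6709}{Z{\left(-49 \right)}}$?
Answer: $\frac{60381}{2156} \approx 28.006$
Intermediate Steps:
$Z{\left(r \right)} = - \frac{r \left(5 + r\right)}{9}$ ($Z{\left(r \right)} = - \frac{\left(r + 5\right) r}{9} = - \frac{\left(5 + r\right) r}{9} = - \frac{r \left(5 + r\right)}{9}$)
$- \frac{6709}{Z{\left(-49 \right)}} = - \frac{6709}{\left(- \frac{1}{9}\right) \left(-49\right) \left(5 - 49\right)} = - \frac{6709}{\left(- \frac{1}{9}\right) \left(-49\right) \left(-44\right)} = - \frac{6709}{- \frac{2156}{9}} = \left(-6709\right) \left(- \frac{9}{2156}\right) = \frac{60381}{2156}$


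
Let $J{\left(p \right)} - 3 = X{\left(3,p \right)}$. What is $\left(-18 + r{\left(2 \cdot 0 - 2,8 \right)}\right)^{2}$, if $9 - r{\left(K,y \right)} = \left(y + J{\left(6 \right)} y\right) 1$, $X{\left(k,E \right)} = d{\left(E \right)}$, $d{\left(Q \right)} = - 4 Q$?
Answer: $22801$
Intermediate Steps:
$X{\left(k,E \right)} = - 4 E$
$J{\left(p \right)} = 3 - 4 p$
$r{\left(K,y \right)} = 9 + 20 y$ ($r{\left(K,y \right)} = 9 - \left(y + \left(3 - 24\right) y\right) 1 = 9 - \left(y - 21 y\right) 1 = 9 - - 20 y 1 = 9 - - 20 y = 9 + 20 y$)
$\left(-18 + r{\left(2 \cdot 0 - 2,8 \right)}\right)^{2} = \left(-18 + \left(9 + 20 \cdot 8\right)\right)^{2} = \left(-18 + \left(9 + 160\right)\right)^{2} = \left(-18 + 169\right)^{2} = 151^{2} = 22801$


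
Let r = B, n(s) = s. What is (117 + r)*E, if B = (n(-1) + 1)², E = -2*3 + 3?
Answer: -351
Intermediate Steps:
E = -3 (E = -6 + 3 = -3)
B = 0 (B = (-1 + 1)² = 0² = 0)
r = 0
(117 + r)*E = (117 + 0)*(-3) = 117*(-3) = -351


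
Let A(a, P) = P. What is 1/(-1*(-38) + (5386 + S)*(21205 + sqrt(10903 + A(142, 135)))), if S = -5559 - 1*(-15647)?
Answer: 41015776/13458020673265697 - 7737*sqrt(11038)/53832082693062788 ≈ 3.0326e-9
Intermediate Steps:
S = 10088 (S = -5559 + 15647 = 10088)
1/(-1*(-38) + (5386 + S)*(21205 + sqrt(10903 + A(142, 135)))) = 1/(-1*(-38) + (5386 + 10088)*(21205 + sqrt(10903 + 135))) = 1/(38 + 15474*(21205 + sqrt(11038))) = 1/(38 + (328126170 + 15474*sqrt(11038))) = 1/(328126208 + 15474*sqrt(11038))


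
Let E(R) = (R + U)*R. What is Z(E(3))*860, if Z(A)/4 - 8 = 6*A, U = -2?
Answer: 89440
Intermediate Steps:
E(R) = R*(-2 + R) (E(R) = (R - 2)*R = (-2 + R)*R = R*(-2 + R))
Z(A) = 32 + 24*A (Z(A) = 32 + 4*(6*A) = 32 + 24*A)
Z(E(3))*860 = (32 + 24*(3*(-2 + 3)))*860 = (32 + 24*(3*1))*860 = (32 + 24*3)*860 = (32 + 72)*860 = 104*860 = 89440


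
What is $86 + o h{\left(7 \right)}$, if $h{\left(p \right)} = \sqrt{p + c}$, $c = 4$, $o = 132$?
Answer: $86 + 132 \sqrt{11} \approx 523.79$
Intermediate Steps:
$h{\left(p \right)} = \sqrt{4 + p}$ ($h{\left(p \right)} = \sqrt{p + 4} = \sqrt{4 + p}$)
$86 + o h{\left(7 \right)} = 86 + 132 \sqrt{4 + 7} = 86 + 132 \sqrt{11}$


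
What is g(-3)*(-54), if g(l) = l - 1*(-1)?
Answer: 108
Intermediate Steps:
g(l) = 1 + l (g(l) = l + 1 = 1 + l)
g(-3)*(-54) = (1 - 3)*(-54) = -2*(-54) = 108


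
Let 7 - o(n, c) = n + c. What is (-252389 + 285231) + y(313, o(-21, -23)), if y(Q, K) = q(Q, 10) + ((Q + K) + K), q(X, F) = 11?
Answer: 33268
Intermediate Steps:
o(n, c) = 7 - c - n (o(n, c) = 7 - (n + c) = 7 - (c + n) = 7 + (-c - n) = 7 - c - n)
y(Q, K) = 11 + Q + 2*K (y(Q, K) = 11 + ((Q + K) + K) = 11 + ((K + Q) + K) = 11 + (Q + 2*K) = 11 + Q + 2*K)
(-252389 + 285231) + y(313, o(-21, -23)) = (-252389 + 285231) + (11 + 313 + 2*(7 - 1*(-23) - 1*(-21))) = 32842 + (11 + 313 + 2*(7 + 23 + 21)) = 32842 + (11 + 313 + 2*51) = 32842 + (11 + 313 + 102) = 32842 + 426 = 33268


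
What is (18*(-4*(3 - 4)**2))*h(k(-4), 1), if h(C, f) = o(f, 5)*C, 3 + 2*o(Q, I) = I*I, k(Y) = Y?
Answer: 3168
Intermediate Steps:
o(Q, I) = -3/2 + I**2/2 (o(Q, I) = -3/2 + (I*I)/2 = -3/2 + I**2/2)
h(C, f) = 11*C (h(C, f) = (-3/2 + (1/2)*5**2)*C = (-3/2 + (1/2)*25)*C = (-3/2 + 25/2)*C = 11*C)
(18*(-4*(3 - 4)**2))*h(k(-4), 1) = (18*(-4*(3 - 4)**2))*(11*(-4)) = (18*(-4*(-1)**2))*(-44) = (18*(-4*1))*(-44) = (18*(-4))*(-44) = -72*(-44) = 3168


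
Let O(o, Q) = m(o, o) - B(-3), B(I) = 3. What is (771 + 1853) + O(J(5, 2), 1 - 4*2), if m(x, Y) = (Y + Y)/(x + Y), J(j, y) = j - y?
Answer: 2622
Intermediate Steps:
m(x, Y) = 2*Y/(Y + x) (m(x, Y) = (2*Y)/(Y + x) = 2*Y/(Y + x))
O(o, Q) = -2 (O(o, Q) = 2*o/(o + o) - 1*3 = 2*o/((2*o)) - 3 = 2*o*(1/(2*o)) - 3 = 1 - 3 = -2)
(771 + 1853) + O(J(5, 2), 1 - 4*2) = (771 + 1853) - 2 = 2624 - 2 = 2622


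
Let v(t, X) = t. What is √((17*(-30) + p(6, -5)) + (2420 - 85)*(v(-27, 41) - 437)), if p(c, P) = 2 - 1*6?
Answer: I*√1083954 ≈ 1041.1*I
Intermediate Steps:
p(c, P) = -4 (p(c, P) = 2 - 6 = -4)
√((17*(-30) + p(6, -5)) + (2420 - 85)*(v(-27, 41) - 437)) = √((17*(-30) - 4) + (2420 - 85)*(-27 - 437)) = √((-510 - 4) + 2335*(-464)) = √(-514 - 1083440) = √(-1083954) = I*√1083954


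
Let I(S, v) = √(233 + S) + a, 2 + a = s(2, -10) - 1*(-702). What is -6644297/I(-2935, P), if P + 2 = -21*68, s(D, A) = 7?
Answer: -671073997/71793 + 6644297*I*√2702/502551 ≈ -9347.3 + 687.25*I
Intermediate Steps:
P = -1430 (P = -2 - 21*68 = -2 - 1428 = -1430)
a = 707 (a = -2 + (7 - 1*(-702)) = -2 + (7 + 702) = -2 + 709 = 707)
I(S, v) = 707 + √(233 + S) (I(S, v) = √(233 + S) + 707 = 707 + √(233 + S))
-6644297/I(-2935, P) = -6644297/(707 + √(233 - 2935)) = -6644297/(707 + √(-2702)) = -6644297/(707 + I*√2702)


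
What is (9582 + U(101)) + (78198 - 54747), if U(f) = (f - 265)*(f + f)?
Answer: -95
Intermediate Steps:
U(f) = 2*f*(-265 + f) (U(f) = (-265 + f)*(2*f) = 2*f*(-265 + f))
(9582 + U(101)) + (78198 - 54747) = (9582 + 2*101*(-265 + 101)) + (78198 - 54747) = (9582 + 2*101*(-164)) + 23451 = (9582 - 33128) + 23451 = -23546 + 23451 = -95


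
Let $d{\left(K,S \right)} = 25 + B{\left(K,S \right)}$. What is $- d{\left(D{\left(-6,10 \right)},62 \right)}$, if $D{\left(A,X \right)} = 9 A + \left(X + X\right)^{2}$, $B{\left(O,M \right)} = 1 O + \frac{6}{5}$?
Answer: $- \frac{1861}{5} \approx -372.2$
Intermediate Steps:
$B{\left(O,M \right)} = \frac{6}{5} + O$ ($B{\left(O,M \right)} = O + 6 \cdot \frac{1}{5} = O + \frac{6}{5} = \frac{6}{5} + O$)
$D{\left(A,X \right)} = 4 X^{2} + 9 A$ ($D{\left(A,X \right)} = 9 A + \left(2 X\right)^{2} = 9 A + 4 X^{2} = 4 X^{2} + 9 A$)
$d{\left(K,S \right)} = \frac{131}{5} + K$ ($d{\left(K,S \right)} = 25 + \left(\frac{6}{5} + K\right) = \frac{131}{5} + K$)
$- d{\left(D{\left(-6,10 \right)},62 \right)} = - (\frac{131}{5} + \left(4 \cdot 10^{2} + 9 \left(-6\right)\right)) = - (\frac{131}{5} + \left(4 \cdot 100 - 54\right)) = - (\frac{131}{5} + \left(400 - 54\right)) = - (\frac{131}{5} + 346) = \left(-1\right) \frac{1861}{5} = - \frac{1861}{5}$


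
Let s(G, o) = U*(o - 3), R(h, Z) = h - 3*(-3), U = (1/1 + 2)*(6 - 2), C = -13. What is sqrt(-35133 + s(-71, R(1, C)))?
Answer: I*sqrt(35049) ≈ 187.21*I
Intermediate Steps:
U = 12 (U = (1 + 2)*4 = 3*4 = 12)
R(h, Z) = 9 + h (R(h, Z) = h + 9 = 9 + h)
s(G, o) = -36 + 12*o (s(G, o) = 12*(o - 3) = 12*(-3 + o) = -36 + 12*o)
sqrt(-35133 + s(-71, R(1, C))) = sqrt(-35133 + (-36 + 12*(9 + 1))) = sqrt(-35133 + (-36 + 12*10)) = sqrt(-35133 + (-36 + 120)) = sqrt(-35133 + 84) = sqrt(-35049) = I*sqrt(35049)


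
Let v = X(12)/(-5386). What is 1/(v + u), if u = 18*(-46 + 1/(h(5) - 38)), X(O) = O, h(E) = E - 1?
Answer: -45781/37931007 ≈ -0.0012070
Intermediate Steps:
h(E) = -1 + E
v = -6/2693 (v = 12/(-5386) = 12*(-1/5386) = -6/2693 ≈ -0.0022280)
u = -14085/17 (u = 18*(-46 + 1/((-1 + 5) - 38)) = 18*(-46 + 1/(4 - 38)) = 18*(-46 + 1/(-34)) = 18*(-46 - 1/34) = 18*(-1565/34) = -14085/17 ≈ -828.53)
1/(v + u) = 1/(-6/2693 - 14085/17) = 1/(-37931007/45781) = -45781/37931007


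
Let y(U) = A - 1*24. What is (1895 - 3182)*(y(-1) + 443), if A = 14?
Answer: -557271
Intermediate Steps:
y(U) = -10 (y(U) = 14 - 1*24 = 14 - 24 = -10)
(1895 - 3182)*(y(-1) + 443) = (1895 - 3182)*(-10 + 443) = -1287*433 = -557271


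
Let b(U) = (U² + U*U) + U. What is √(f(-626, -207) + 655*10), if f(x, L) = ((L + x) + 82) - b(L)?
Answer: 2*I*√19923 ≈ 282.3*I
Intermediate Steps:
b(U) = U + 2*U² (b(U) = (U² + U²) + U = 2*U² + U = U + 2*U²)
f(x, L) = 82 + L + x - L*(1 + 2*L) (f(x, L) = ((L + x) + 82) - L*(1 + 2*L) = (82 + L + x) - L*(1 + 2*L) = 82 + L + x - L*(1 + 2*L))
√(f(-626, -207) + 655*10) = √((82 - 626 - 2*(-207)²) + 655*10) = √((82 - 626 - 2*42849) + 6550) = √((82 - 626 - 85698) + 6550) = √(-86242 + 6550) = √(-79692) = 2*I*√19923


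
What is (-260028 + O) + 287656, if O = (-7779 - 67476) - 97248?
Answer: -144875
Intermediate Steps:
O = -172503 (O = -75255 - 97248 = -172503)
(-260028 + O) + 287656 = (-260028 - 172503) + 287656 = -432531 + 287656 = -144875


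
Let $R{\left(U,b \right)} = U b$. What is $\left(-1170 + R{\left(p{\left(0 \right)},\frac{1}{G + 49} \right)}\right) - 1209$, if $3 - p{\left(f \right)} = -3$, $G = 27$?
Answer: $- \frac{90399}{38} \approx -2378.9$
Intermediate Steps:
$p{\left(f \right)} = 6$ ($p{\left(f \right)} = 3 - -3 = 3 + 3 = 6$)
$\left(-1170 + R{\left(p{\left(0 \right)},\frac{1}{G + 49} \right)}\right) - 1209 = \left(-1170 + \frac{6}{27 + 49}\right) - 1209 = \left(-1170 + \frac{6}{76}\right) - 1209 = \left(-1170 + 6 \cdot \frac{1}{76}\right) - 1209 = \left(-1170 + \frac{3}{38}\right) - 1209 = - \frac{44457}{38} - 1209 = - \frac{90399}{38}$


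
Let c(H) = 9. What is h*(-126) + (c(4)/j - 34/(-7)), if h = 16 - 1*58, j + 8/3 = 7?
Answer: 482203/91 ≈ 5298.9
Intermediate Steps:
j = 13/3 (j = -8/3 + 7 = 13/3 ≈ 4.3333)
h = -42 (h = 16 - 58 = -42)
h*(-126) + (c(4)/j - 34/(-7)) = -42*(-126) + (9/(13/3) - 34/(-7)) = 5292 + (9*(3/13) - 34*(-1/7)) = 5292 + (27/13 + 34/7) = 5292 + 631/91 = 482203/91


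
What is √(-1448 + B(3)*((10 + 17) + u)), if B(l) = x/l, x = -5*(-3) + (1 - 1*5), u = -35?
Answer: 4*I*√831/3 ≈ 38.436*I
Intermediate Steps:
x = 11 (x = 15 + (1 - 5) = 15 - 4 = 11)
B(l) = 11/l
√(-1448 + B(3)*((10 + 17) + u)) = √(-1448 + (11/3)*((10 + 17) - 35)) = √(-1448 + (11*(⅓))*(27 - 35)) = √(-1448 + (11/3)*(-8)) = √(-1448 - 88/3) = √(-4432/3) = 4*I*√831/3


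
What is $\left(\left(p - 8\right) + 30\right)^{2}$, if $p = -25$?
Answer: $9$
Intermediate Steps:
$\left(\left(p - 8\right) + 30\right)^{2} = \left(\left(-25 - 8\right) + 30\right)^{2} = \left(-33 + 30\right)^{2} = \left(-3\right)^{2} = 9$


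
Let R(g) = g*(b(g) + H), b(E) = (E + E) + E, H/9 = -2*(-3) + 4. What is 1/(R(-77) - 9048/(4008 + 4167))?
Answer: 2725/29582309 ≈ 9.2116e-5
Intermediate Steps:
H = 90 (H = 9*(-2*(-3) + 4) = 9*(6 + 4) = 9*10 = 90)
b(E) = 3*E (b(E) = 2*E + E = 3*E)
R(g) = g*(90 + 3*g) (R(g) = g*(3*g + 90) = g*(90 + 3*g))
1/(R(-77) - 9048/(4008 + 4167)) = 1/(3*(-77)*(30 - 77) - 9048/(4008 + 4167)) = 1/(3*(-77)*(-47) - 9048/8175) = 1/(10857 - 9048*1/8175) = 1/(10857 - 3016/2725) = 1/(29582309/2725) = 2725/29582309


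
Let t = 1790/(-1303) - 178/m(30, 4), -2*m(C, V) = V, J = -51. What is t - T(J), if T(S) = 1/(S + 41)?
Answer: 1143073/13030 ≈ 87.726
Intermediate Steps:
m(C, V) = -V/2
T(S) = 1/(41 + S)
t = 114177/1303 (t = 1790/(-1303) - 178/((-1/2*4)) = 1790*(-1/1303) - 178/(-2) = -1790/1303 - 178*(-1/2) = -1790/1303 + 89 = 114177/1303 ≈ 87.626)
t - T(J) = 114177/1303 - 1/(41 - 51) = 114177/1303 - 1/(-10) = 114177/1303 - 1*(-1/10) = 114177/1303 + 1/10 = 1143073/13030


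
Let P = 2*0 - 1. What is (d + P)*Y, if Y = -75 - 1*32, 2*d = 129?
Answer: -13589/2 ≈ -6794.5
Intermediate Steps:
d = 129/2 (d = (½)*129 = 129/2 ≈ 64.500)
P = -1 (P = 0 - 1 = -1)
Y = -107 (Y = -75 - 32 = -107)
(d + P)*Y = (129/2 - 1)*(-107) = (127/2)*(-107) = -13589/2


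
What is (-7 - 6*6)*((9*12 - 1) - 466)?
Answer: 15437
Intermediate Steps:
(-7 - 6*6)*((9*12 - 1) - 466) = (-7 - 36)*((108 - 1) - 466) = -43*(107 - 466) = -43*(-359) = 15437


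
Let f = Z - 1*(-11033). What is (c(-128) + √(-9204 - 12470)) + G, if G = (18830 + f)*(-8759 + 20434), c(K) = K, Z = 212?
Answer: 351125497 + I*√21674 ≈ 3.5113e+8 + 147.22*I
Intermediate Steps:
f = 11245 (f = 212 - 1*(-11033) = 212 + 11033 = 11245)
G = 351125625 (G = (18830 + 11245)*(-8759 + 20434) = 30075*11675 = 351125625)
(c(-128) + √(-9204 - 12470)) + G = (-128 + √(-9204 - 12470)) + 351125625 = (-128 + √(-21674)) + 351125625 = (-128 + I*√21674) + 351125625 = 351125497 + I*√21674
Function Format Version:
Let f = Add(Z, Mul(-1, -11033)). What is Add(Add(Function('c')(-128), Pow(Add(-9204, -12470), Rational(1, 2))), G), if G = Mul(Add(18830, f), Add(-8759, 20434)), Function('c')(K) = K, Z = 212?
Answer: Add(351125497, Mul(I, Pow(21674, Rational(1, 2)))) ≈ Add(3.5113e+8, Mul(147.22, I))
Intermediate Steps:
f = 11245 (f = Add(212, Mul(-1, -11033)) = Add(212, 11033) = 11245)
G = 351125625 (G = Mul(Add(18830, 11245), Add(-8759, 20434)) = Mul(30075, 11675) = 351125625)
Add(Add(Function('c')(-128), Pow(Add(-9204, -12470), Rational(1, 2))), G) = Add(Add(-128, Pow(Add(-9204, -12470), Rational(1, 2))), 351125625) = Add(Add(-128, Pow(-21674, Rational(1, 2))), 351125625) = Add(Add(-128, Mul(I, Pow(21674, Rational(1, 2)))), 351125625) = Add(351125497, Mul(I, Pow(21674, Rational(1, 2))))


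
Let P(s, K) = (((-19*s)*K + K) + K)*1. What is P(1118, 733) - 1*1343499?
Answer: -16912419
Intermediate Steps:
P(s, K) = 2*K - 19*K*s (P(s, K) = ((-19*K*s + K) + K)*1 = ((K - 19*K*s) + K)*1 = (2*K - 19*K*s)*1 = 2*K - 19*K*s)
P(1118, 733) - 1*1343499 = 733*(2 - 19*1118) - 1*1343499 = 733*(2 - 21242) - 1343499 = 733*(-21240) - 1343499 = -15568920 - 1343499 = -16912419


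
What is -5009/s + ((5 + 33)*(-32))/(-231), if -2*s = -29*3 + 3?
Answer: -52667/462 ≈ -114.00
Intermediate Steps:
s = 42 (s = -(-29*3 + 3)/2 = -(-87 + 3)/2 = -½*(-84) = 42)
-5009/s + ((5 + 33)*(-32))/(-231) = -5009/42 + ((5 + 33)*(-32))/(-231) = -5009*1/42 + (38*(-32))*(-1/231) = -5009/42 - 1216*(-1/231) = -5009/42 + 1216/231 = -52667/462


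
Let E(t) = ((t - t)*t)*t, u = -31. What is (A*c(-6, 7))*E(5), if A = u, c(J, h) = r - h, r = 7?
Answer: 0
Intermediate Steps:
c(J, h) = 7 - h
E(t) = 0 (E(t) = (0*t)*t = 0*t = 0)
A = -31
(A*c(-6, 7))*E(5) = -31*(7 - 1*7)*0 = -31*(7 - 7)*0 = -31*0*0 = 0*0 = 0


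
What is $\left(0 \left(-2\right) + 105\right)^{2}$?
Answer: $11025$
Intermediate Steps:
$\left(0 \left(-2\right) + 105\right)^{2} = \left(0 + 105\right)^{2} = 105^{2} = 11025$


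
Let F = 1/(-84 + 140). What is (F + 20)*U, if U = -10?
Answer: -5605/28 ≈ -200.18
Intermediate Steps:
F = 1/56 ≈ 0.017857
(F + 20)*U = (1/56 + 20)*(-10) = (1121/56)*(-10) = -5605/28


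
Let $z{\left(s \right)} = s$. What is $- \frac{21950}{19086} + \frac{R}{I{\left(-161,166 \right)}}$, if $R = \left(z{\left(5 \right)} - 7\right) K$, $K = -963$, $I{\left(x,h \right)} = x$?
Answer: $- \frac{20146793}{1536423} \approx -13.113$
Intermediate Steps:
$R = 1926$ ($R = \left(5 - 7\right) \left(-963\right) = \left(-2\right) \left(-963\right) = 1926$)
$- \frac{21950}{19086} + \frac{R}{I{\left(-161,166 \right)}} = - \frac{21950}{19086} + \frac{1926}{-161} = \left(-21950\right) \frac{1}{19086} + 1926 \left(- \frac{1}{161}\right) = - \frac{10975}{9543} - \frac{1926}{161} = - \frac{20146793}{1536423}$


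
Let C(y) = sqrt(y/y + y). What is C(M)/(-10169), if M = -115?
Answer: -I*sqrt(114)/10169 ≈ -0.00105*I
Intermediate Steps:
C(y) = sqrt(1 + y)
C(M)/(-10169) = sqrt(1 - 115)/(-10169) = sqrt(-114)*(-1/10169) = (I*sqrt(114))*(-1/10169) = -I*sqrt(114)/10169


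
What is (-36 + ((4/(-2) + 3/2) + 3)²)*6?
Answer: -357/2 ≈ -178.50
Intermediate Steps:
(-36 + ((4/(-2) + 3/2) + 3)²)*6 = (-36 + ((4*(-½) + 3*(½)) + 3)²)*6 = (-36 + ((-2 + 3/2) + 3)²)*6 = (-36 + (-½ + 3)²)*6 = (-36 + (5/2)²)*6 = (-36 + 25/4)*6 = -119/4*6 = -357/2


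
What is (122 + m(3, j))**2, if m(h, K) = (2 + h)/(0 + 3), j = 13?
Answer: 137641/9 ≈ 15293.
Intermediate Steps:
m(h, K) = 2/3 + h/3 (m(h, K) = (2 + h)/3 = (2 + h)*(1/3) = 2/3 + h/3)
(122 + m(3, j))**2 = (122 + (2/3 + (1/3)*3))**2 = (122 + (2/3 + 1))**2 = (122 + 5/3)**2 = (371/3)**2 = 137641/9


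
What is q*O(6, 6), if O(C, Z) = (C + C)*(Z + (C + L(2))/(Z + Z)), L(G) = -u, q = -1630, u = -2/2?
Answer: -128770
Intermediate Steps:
u = -1 (u = -2*1/2 = -1)
L(G) = 1 (L(G) = -1*(-1) = 1)
O(C, Z) = 2*C*(Z + (1 + C)/(2*Z)) (O(C, Z) = (C + C)*(Z + (C + 1)/(Z + Z)) = (2*C)*(Z + (1 + C)/((2*Z))) = (2*C)*(Z + (1 + C)*(1/(2*Z))) = (2*C)*(Z + (1 + C)/(2*Z)) = 2*C*(Z + (1 + C)/(2*Z)))
q*O(6, 6) = -9780*(1 + 6 + 2*6**2)/6 = -9780*(1 + 6 + 2*36)/6 = -9780*(1 + 6 + 72)/6 = -9780*79/6 = -1630*79 = -128770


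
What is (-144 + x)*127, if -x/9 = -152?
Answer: 155448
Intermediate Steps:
x = 1368 (x = -9*(-152) = 1368)
(-144 + x)*127 = (-144 + 1368)*127 = 1224*127 = 155448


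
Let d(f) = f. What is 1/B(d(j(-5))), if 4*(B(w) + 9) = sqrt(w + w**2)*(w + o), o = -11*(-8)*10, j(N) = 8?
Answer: 1/394263 + 148*sqrt(2)/394263 ≈ 0.00053341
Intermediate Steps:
o = 880 (o = 88*10 = 880)
B(w) = -9 + sqrt(w + w**2)*(880 + w)/4 (B(w) = -9 + (sqrt(w + w**2)*(w + 880))/4 = -9 + (sqrt(w + w**2)*(880 + w))/4 = -9 + sqrt(w + w**2)*(880 + w)/4)
1/B(d(j(-5))) = 1/(-9 + 220*sqrt(8*(1 + 8)) + (1/4)*8*sqrt(8*(1 + 8))) = 1/(-9 + 220*sqrt(8*9) + (1/4)*8*sqrt(8*9)) = 1/(-9 + 220*sqrt(72) + (1/4)*8*sqrt(72)) = 1/(-9 + 220*(6*sqrt(2)) + (1/4)*8*(6*sqrt(2))) = 1/(-9 + 1320*sqrt(2) + 12*sqrt(2)) = 1/(-9 + 1332*sqrt(2))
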